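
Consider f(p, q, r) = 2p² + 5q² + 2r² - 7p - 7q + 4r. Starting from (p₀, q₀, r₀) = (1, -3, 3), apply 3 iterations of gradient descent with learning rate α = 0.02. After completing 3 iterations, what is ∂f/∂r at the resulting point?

∇f = (4p - 7, 10q - 7, 4r + 4)
(p₁, q₁, r₁) = (1, -3, 3) − 0.02·(-3, -37, 16) = (1.06, -2.26, 2.68)
(p₂, q₂, r₂) = (1.06, -2.26, 2.68) − 0.02·(-2.76, -29.6, 14.72) = (1.1152, -1.668, 2.3856)
(p₃, q₃, r₃) = (1.1152, -1.668, 2.3856) − 0.02·(-2.5392, -23.68, 13.5424) = (1.165984, -1.1944, 2.114752)
∂f/∂r at (1.165984, -1.1944, 2.114752) = 12.459008

12.459008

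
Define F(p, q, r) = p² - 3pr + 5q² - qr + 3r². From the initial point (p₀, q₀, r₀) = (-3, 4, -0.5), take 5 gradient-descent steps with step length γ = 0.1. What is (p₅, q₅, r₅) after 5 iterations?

(-1.94382, -0.10858, -1.05212)

∇F = (2p - 3r, 10q - r, -3p - q + 6r)
Step 1: at (-3, 4, -0.5), ∇F = (-4.5, 40.5, 2) → (-3, 4, -0.5) − 0.1·(-4.5, 40.5, 2) = (-2.55, -0.05, -0.7)
Step 2: at (-2.55, -0.05, -0.7), ∇F = (-3, 0.2, 3.5) → (-2.55, -0.05, -0.7) − 0.1·(-3, 0.2, 3.5) = (-2.25, -0.07, -1.05)
Step 3: at (-2.25, -0.07, -1.05), ∇F = (-1.35, 0.35, 0.52) → (-2.25, -0.07, -1.05) − 0.1·(-1.35, 0.35, 0.52) = (-2.115, -0.105, -1.102)
Step 4: at (-2.115, -0.105, -1.102), ∇F = (-0.924, 0.052, -0.162) → (-2.115, -0.105, -1.102) − 0.1·(-0.924, 0.052, -0.162) = (-2.0226, -0.1102, -1.0858)
Step 5: at (-2.0226, -0.1102, -1.0858), ∇F = (-0.7878, -0.0162, -0.3368) → (-2.0226, -0.1102, -1.0858) − 0.1·(-0.7878, -0.0162, -0.3368) = (-1.94382, -0.10858, -1.05212)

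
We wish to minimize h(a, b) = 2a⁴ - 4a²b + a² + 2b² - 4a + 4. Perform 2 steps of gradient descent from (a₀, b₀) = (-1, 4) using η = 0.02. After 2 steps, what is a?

-1.64130304

∇h = (8a³ - 8ab + 2a - 4, -4a² + 4b)
(a₁, b₁) = (-1, 4) − 0.02·(18, 12) = (-1.36, 3.76)
(a₂, b₂) = (-1.36, 3.76) − 0.02·(14.065152, 7.6416) = (-1.64130304, 3.607168)
a = -1.64130304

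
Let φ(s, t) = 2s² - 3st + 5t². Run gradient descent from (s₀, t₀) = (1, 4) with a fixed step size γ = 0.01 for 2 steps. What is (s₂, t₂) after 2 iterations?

(1.1457, 3.2994)

∇φ = (4s - 3t, -3s + 10t)
(s₁, t₁) = (1, 4) − 0.01·(-8, 37) = (1.08, 3.63)
(s₂, t₂) = (1.08, 3.63) − 0.01·(-6.57, 33.06) = (1.1457, 3.2994)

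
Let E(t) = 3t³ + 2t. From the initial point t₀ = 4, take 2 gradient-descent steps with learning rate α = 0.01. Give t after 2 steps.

1.939356

E′(t) = 9t² + 2
t₁ = 4 − 0.01·146 = 2.54
t₂ = 2.54 − 0.01·60.0644 = 1.939356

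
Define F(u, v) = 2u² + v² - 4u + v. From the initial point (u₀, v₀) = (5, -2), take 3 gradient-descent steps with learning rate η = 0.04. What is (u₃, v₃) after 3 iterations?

(3.370816, -1.668032)

∇F = (4u - 4, 2v + 1)
Step 1: at (5, -2), ∇F = (16, -3) → (5, -2) − 0.04·(16, -3) = (4.36, -1.88)
Step 2: at (4.36, -1.88), ∇F = (13.44, -2.76) → (4.36, -1.88) − 0.04·(13.44, -2.76) = (3.8224, -1.7696)
Step 3: at (3.8224, -1.7696), ∇F = (11.2896, -2.5392) → (3.8224, -1.7696) − 0.04·(11.2896, -2.5392) = (3.370816, -1.668032)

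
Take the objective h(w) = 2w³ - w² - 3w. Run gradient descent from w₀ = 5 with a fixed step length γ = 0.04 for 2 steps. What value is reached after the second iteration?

-0.453696

h′(w) = 6w² - 2w - 3
w₁ = 5 − 0.04·137 = -0.48
w₂ = -0.48 − 0.04·(-0.6576) = -0.453696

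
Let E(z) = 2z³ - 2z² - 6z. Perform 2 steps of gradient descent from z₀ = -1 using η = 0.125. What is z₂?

-3.1875

E′(z) = 6z² - 4z - 6
z₁ = -1 − 0.125·4 = -1.5
z₂ = -1.5 − 0.125·13.5 = -3.1875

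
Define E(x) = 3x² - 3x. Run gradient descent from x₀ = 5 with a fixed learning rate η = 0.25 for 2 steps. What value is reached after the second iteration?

1.625

E′(x) = 6x - 3
x₁ = 5 − 0.25·27 = -1.75
x₂ = -1.75 − 0.25·(-13.5) = 1.625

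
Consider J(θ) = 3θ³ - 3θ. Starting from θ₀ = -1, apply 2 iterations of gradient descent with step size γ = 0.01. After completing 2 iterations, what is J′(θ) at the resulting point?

8.514973530384

J′(θ) = 9θ² - 3
θ₁ = -1 − 0.01·6 = -1.06
θ₂ = -1.06 − 0.01·7.1124 = -1.131124
J′(θ) at (-1.131124) = 8.514973530384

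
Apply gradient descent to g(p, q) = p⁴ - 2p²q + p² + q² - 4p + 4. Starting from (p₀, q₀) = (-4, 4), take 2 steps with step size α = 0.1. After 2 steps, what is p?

∇g = (4p³ - 4pq + 2p - 4, -2p² + 2q)
(p₁, q₁) = (-4, 4) − 0.1·(-204, -24) = (16.4, 6.4)
(p₂, q₂) = (16.4, 6.4) − 0.1·(17252.736, -525.12) = (-1708.8736, 58.912)
p = -1708.8736

-1708.8736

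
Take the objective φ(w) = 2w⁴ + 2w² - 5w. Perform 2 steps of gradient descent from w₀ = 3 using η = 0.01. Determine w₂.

0.75267736

φ′(w) = 8w³ + 4w - 5
Step 1: φ′(3) = 223; w₁ = 3 − 0.01·223 = 0.77
Step 2: φ′(0.77) = 1.732264; w₂ = 0.77 − 0.01·1.732264 = 0.75267736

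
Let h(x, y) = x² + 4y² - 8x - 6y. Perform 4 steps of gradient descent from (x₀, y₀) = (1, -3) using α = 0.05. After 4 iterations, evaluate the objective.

∇h = (2x - 8, 8y - 6)
Step 1: at (1, -3), ∇h = (-6, -30) → (1, -3) − 0.05·(-6, -30) = (1.3, -1.5)
Step 2: at (1.3, -1.5), ∇h = (-5.4, -18) → (1.3, -1.5) − 0.05·(-5.4, -18) = (1.57, -0.6)
Step 3: at (1.57, -0.6), ∇h = (-4.86, -10.8) → (1.57, -0.6) − 0.05·(-4.86, -10.8) = (1.813, -0.06)
Step 4: at (1.813, -0.06), ∇h = (-4.374, -6.48) → (1.813, -0.06) − 0.05·(-4.374, -6.48) = (2.0317, 0.264)
h(2.0317, 0.264) = -13.43101111

-13.43101111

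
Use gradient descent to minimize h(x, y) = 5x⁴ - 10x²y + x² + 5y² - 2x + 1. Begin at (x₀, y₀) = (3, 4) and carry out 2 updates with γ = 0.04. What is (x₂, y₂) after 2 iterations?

(562.5450368, 37.16224)

∇h = (20x³ - 20xy + 2x - 2, -10x² + 10y)
Step 1: at (3, 4), ∇h = (304, -50) → (3, 4) − 0.04·(304, -50) = (-9.16, 6)
Step 2: at (-9.16, 6), ∇h = (-14292.62592, -779.056) → (-9.16, 6) − 0.04·(-14292.62592, -779.056) = (562.5450368, 37.16224)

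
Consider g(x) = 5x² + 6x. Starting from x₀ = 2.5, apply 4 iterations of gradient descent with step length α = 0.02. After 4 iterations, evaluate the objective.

6.261452288

g′(x) = 10x + 6
Step 1: g′(2.5) = 31; x₁ = 2.5 − 0.02·31 = 1.88
Step 2: g′(1.88) = 24.8; x₂ = 1.88 − 0.02·24.8 = 1.384
Step 3: g′(1.384) = 19.84; x₃ = 1.384 − 0.02·19.84 = 0.9872
Step 4: g′(0.9872) = 15.872; x₄ = 0.9872 − 0.02·15.872 = 0.66976
g(0.66976) = 6.261452288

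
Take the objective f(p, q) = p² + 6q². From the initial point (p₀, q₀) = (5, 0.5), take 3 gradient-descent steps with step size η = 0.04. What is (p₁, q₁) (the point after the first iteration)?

(4.6, 0.26)

∇f = (2p, 12q)
Step 1: at (5, 0.5), ∇f = (10, 6) → (5, 0.5) − 0.04·(10, 6) = (4.6, 0.26)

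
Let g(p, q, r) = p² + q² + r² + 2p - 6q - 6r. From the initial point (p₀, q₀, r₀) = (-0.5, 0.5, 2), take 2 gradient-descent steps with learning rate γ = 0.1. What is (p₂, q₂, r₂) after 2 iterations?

∇g = (2p + 2, 2q - 6, 2r - 6)
Step 1: at (-0.5, 0.5, 2), ∇g = (1, -5, -2) → (-0.5, 0.5, 2) − 0.1·(1, -5, -2) = (-0.6, 1, 2.2)
Step 2: at (-0.6, 1, 2.2), ∇g = (0.8, -4, -1.6) → (-0.6, 1, 2.2) − 0.1·(0.8, -4, -1.6) = (-0.68, 1.4, 2.36)

(-0.68, 1.4, 2.36)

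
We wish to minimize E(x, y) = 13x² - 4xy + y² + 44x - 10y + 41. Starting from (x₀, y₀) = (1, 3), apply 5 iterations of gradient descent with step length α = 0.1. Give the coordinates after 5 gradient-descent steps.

(-28.98816, 7.32704)

∇E = (26x - 4y + 44, -4x + 2y - 10)
(x₁, y₁) = (1, 3) − 0.1·(58, -8) = (-4.8, 3.8)
(x₂, y₂) = (-4.8, 3.8) − 0.1·(-96, 16.8) = (4.8, 2.12)
(x₃, y₃) = (4.8, 2.12) − 0.1·(160.32, -24.96) = (-11.232, 4.616)
(x₄, y₄) = (-11.232, 4.616) − 0.1·(-266.496, 44.16) = (15.4176, 0.2)
(x₅, y₅) = (15.4176, 0.2) − 0.1·(444.0576, -71.2704) = (-28.98816, 7.32704)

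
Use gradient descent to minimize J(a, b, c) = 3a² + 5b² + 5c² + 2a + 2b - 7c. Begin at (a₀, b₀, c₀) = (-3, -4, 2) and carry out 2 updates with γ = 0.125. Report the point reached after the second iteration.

(-0.5, -0.4375, 0.78125)

∇J = (6a + 2, 10b + 2, 10c - 7)
(a₁, b₁, c₁) = (-3, -4, 2) − 0.125·(-16, -38, 13) = (-1, 0.75, 0.375)
(a₂, b₂, c₂) = (-1, 0.75, 0.375) − 0.125·(-4, 9.5, -3.25) = (-0.5, -0.4375, 0.78125)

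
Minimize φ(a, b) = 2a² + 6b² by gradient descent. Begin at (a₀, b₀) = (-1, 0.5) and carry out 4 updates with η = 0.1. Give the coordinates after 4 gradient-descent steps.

∇φ = (4a, 12b)
Step 1: at (-1, 0.5), ∇φ = (-4, 6) → (-1, 0.5) − 0.1·(-4, 6) = (-0.6, -0.1)
Step 2: at (-0.6, -0.1), ∇φ = (-2.4, -1.2) → (-0.6, -0.1) − 0.1·(-2.4, -1.2) = (-0.36, 0.02)
Step 3: at (-0.36, 0.02), ∇φ = (-1.44, 0.24) → (-0.36, 0.02) − 0.1·(-1.44, 0.24) = (-0.216, -0.004)
Step 4: at (-0.216, -0.004), ∇φ = (-0.864, -0.048) → (-0.216, -0.004) − 0.1·(-0.864, -0.048) = (-0.1296, 0.0008)

(-0.1296, 0.0008)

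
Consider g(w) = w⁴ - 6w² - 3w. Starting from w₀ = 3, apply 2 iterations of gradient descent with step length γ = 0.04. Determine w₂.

g′(w) = 4w³ - 12w - 3
Step 1: g′(3) = 69; w₁ = 3 − 0.04·69 = 0.24
Step 2: g′(0.24) = -5.824704; w₂ = 0.24 − 0.04·(-5.824704) = 0.47298816

0.47298816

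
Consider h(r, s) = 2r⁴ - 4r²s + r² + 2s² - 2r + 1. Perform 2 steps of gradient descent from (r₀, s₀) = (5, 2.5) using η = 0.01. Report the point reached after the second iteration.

(0.34522496, 3.929856)

∇h = (8r³ - 8rs + 2r - 2, -4r² + 4s)
Step 1: at (5, 2.5), ∇h = (908, -90) → (5, 2.5) − 0.01·(908, -90) = (-4.08, 3.4)
Step 2: at (-4.08, 3.4), ∇h = (-442.522496, -52.9856) → (-4.08, 3.4) − 0.01·(-442.522496, -52.9856) = (0.34522496, 3.929856)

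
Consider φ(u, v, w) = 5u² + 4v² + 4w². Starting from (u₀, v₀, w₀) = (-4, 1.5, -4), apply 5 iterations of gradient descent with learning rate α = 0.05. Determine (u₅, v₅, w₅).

∇φ = (10u, 8v, 8w)
(u₁, v₁, w₁) = (-4, 1.5, -4) − 0.05·(-40, 12, -32) = (-2, 0.9, -2.4)
(u₂, v₂, w₂) = (-2, 0.9, -2.4) − 0.05·(-20, 7.2, -19.2) = (-1, 0.54, -1.44)
(u₃, v₃, w₃) = (-1, 0.54, -1.44) − 0.05·(-10, 4.32, -11.52) = (-0.5, 0.324, -0.864)
(u₄, v₄, w₄) = (-0.5, 0.324, -0.864) − 0.05·(-5, 2.592, -6.912) = (-0.25, 0.1944, -0.5184)
(u₅, v₅, w₅) = (-0.25, 0.1944, -0.5184) − 0.05·(-2.5, 1.5552, -4.1472) = (-0.125, 0.11664, -0.31104)

(-0.125, 0.11664, -0.31104)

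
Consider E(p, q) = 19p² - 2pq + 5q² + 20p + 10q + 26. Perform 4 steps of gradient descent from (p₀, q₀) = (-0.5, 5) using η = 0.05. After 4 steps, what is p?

∇E = (38p - 2q + 20, -2p + 10q + 10)
(p₁, q₁) = (-0.5, 5) − 0.05·(-9, 61) = (-0.05, 1.95)
(p₂, q₂) = (-0.05, 1.95) − 0.05·(14.2, 29.6) = (-0.76, 0.47)
(p₃, q₃) = (-0.76, 0.47) − 0.05·(-9.82, 16.22) = (-0.269, -0.341)
(p₄, q₄) = (-0.269, -0.341) − 0.05·(10.46, 7.128) = (-0.792, -0.6974)
p = -0.792

-0.792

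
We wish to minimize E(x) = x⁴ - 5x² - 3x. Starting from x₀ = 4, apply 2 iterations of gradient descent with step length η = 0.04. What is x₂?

8.56726528

E′(x) = 4x³ - 10x - 3
Step 1: E′(4) = 213; x₁ = 4 − 0.04·213 = -4.52
Step 2: E′(-4.52) = -327.181632; x₂ = -4.52 − 0.04·(-327.181632) = 8.56726528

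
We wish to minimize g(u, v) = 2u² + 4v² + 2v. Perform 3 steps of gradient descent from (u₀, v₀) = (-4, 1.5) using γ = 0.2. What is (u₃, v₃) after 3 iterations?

∇g = (4u, 8v + 2)
(u₁, v₁) = (-4, 1.5) − 0.2·(-16, 14) = (-0.8, -1.3)
(u₂, v₂) = (-0.8, -1.3) − 0.2·(-3.2, -8.4) = (-0.16, 0.38)
(u₃, v₃) = (-0.16, 0.38) − 0.2·(-0.64, 5.04) = (-0.032, -0.628)

(-0.032, -0.628)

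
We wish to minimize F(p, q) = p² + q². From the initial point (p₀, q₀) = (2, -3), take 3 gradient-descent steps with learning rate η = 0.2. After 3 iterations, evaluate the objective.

0.606528

∇F = (2p, 2q)
Step 1: at (2, -3), ∇F = (4, -6) → (2, -3) − 0.2·(4, -6) = (1.2, -1.8)
Step 2: at (1.2, -1.8), ∇F = (2.4, -3.6) → (1.2, -1.8) − 0.2·(2.4, -3.6) = (0.72, -1.08)
Step 3: at (0.72, -1.08), ∇F = (1.44, -2.16) → (0.72, -1.08) − 0.2·(1.44, -2.16) = (0.432, -0.648)
F(0.432, -0.648) = 0.606528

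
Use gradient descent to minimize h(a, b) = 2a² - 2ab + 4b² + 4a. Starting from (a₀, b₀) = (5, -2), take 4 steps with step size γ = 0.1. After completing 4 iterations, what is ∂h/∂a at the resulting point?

∇h = (4a - 2b + 4, -2a + 8b)
Step 1: at (5, -2), ∇h = (28, -26) → (5, -2) − 0.1·(28, -26) = (2.2, 0.6)
Step 2: at (2.2, 0.6), ∇h = (11.6, 0.4) → (2.2, 0.6) − 0.1·(11.6, 0.4) = (1.04, 0.56)
Step 3: at (1.04, 0.56), ∇h = (7.04, 2.4) → (1.04, 0.56) − 0.1·(7.04, 2.4) = (0.336, 0.32)
Step 4: at (0.336, 0.32), ∇h = (4.704, 1.888) → (0.336, 0.32) − 0.1·(4.704, 1.888) = (-0.1344, 0.1312)
∂h/∂a at (-0.1344, 0.1312) = 3.2

3.2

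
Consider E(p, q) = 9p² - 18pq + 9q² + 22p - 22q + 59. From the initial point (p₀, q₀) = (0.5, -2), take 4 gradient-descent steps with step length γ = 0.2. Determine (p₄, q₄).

∇E = (18p - 18q + 22, -18p + 18q - 22)
(p₁, q₁) = (0.5, -2) − 0.2·(67, -67) = (-12.9, 11.4)
(p₂, q₂) = (-12.9, 11.4) − 0.2·(-415.4, 415.4) = (70.18, -71.68)
(p₃, q₃) = (70.18, -71.68) − 0.2·(2575.48, -2575.48) = (-444.916, 443.416)
(p₄, q₄) = (-444.916, 443.416) − 0.2·(-15967.976, 15967.976) = (2748.6792, -2750.1792)

(2748.6792, -2750.1792)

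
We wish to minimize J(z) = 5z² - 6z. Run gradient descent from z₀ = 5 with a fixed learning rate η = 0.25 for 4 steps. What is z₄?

22.875

J′(z) = 10z - 6
Step 1: J′(5) = 44; z₁ = 5 − 0.25·44 = -6
Step 2: J′(-6) = -66; z₂ = -6 − 0.25·(-66) = 10.5
Step 3: J′(10.5) = 99; z₃ = 10.5 − 0.25·99 = -14.25
Step 4: J′(-14.25) = -148.5; z₄ = -14.25 − 0.25·(-148.5) = 22.875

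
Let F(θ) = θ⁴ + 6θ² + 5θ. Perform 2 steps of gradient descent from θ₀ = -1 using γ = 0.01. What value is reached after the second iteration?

F′(θ) = 4θ³ + 12θ + 5
Step 1: F′(-1) = -11; θ₁ = -1 − 0.01·(-11) = -0.89
Step 2: F′(-0.89) = -8.499876; θ₂ = -0.89 − 0.01·(-8.499876) = -0.80500124

-0.80500124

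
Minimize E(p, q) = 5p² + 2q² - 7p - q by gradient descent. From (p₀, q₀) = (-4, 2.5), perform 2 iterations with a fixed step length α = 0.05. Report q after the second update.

∇E = (10p - 7, 4q - 1)
(p₁, q₁) = (-4, 2.5) − 0.05·(-47, 9) = (-1.65, 2.05)
(p₂, q₂) = (-1.65, 2.05) − 0.05·(-23.5, 7.2) = (-0.475, 1.69)
q = 1.69

1.69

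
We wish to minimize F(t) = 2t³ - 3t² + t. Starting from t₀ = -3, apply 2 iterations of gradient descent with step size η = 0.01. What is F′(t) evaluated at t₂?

F′(t) = 6t² - 6t + 1
Step 1: F′(-3) = 73; t₁ = -3 − 0.01·73 = -3.73
Step 2: F′(-3.73) = 106.8574; t₂ = -3.73 − 0.01·106.8574 = -4.798574
F′(t) at (-4.798574) = 167.949318600856

167.949318600856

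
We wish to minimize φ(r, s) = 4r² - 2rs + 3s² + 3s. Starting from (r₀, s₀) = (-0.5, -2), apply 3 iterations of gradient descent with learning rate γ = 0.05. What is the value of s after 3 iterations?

∇φ = (8r - 2s, -2r + 6s + 3)
Step 1: at (-0.5, -2), ∇φ = (0, -8) → (-0.5, -2) − 0.05·(0, -8) = (-0.5, -1.6)
Step 2: at (-0.5, -1.6), ∇φ = (-0.8, -5.6) → (-0.5, -1.6) − 0.05·(-0.8, -5.6) = (-0.46, -1.32)
Step 3: at (-0.46, -1.32), ∇φ = (-1.04, -4) → (-0.46, -1.32) − 0.05·(-1.04, -4) = (-0.408, -1.12)
s = -1.12

-1.12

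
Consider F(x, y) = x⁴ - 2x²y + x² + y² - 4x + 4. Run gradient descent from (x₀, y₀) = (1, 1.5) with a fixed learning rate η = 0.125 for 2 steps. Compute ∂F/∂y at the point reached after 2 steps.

∇F = (4x³ - 4xy + 2x - 4, -2x² + 2y)
Step 1: at (1, 1.5), ∇F = (-4, 1) → (1, 1.5) − 0.125·(-4, 1) = (1.5, 1.375)
Step 2: at (1.5, 1.375), ∇F = (4.25, -1.75) → (1.5, 1.375) − 0.125·(4.25, -1.75) = (0.96875, 1.59375)
∂F/∂y at (0.96875, 1.59375) = 1.310546875

1.310546875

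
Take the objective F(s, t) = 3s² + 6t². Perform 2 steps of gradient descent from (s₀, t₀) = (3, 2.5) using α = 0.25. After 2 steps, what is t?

10

∇F = (6s, 12t)
Step 1: at (3, 2.5), ∇F = (18, 30) → (3, 2.5) − 0.25·(18, 30) = (-1.5, -5)
Step 2: at (-1.5, -5), ∇F = (-9, -60) → (-1.5, -5) − 0.25·(-9, -60) = (0.75, 10)
t = 10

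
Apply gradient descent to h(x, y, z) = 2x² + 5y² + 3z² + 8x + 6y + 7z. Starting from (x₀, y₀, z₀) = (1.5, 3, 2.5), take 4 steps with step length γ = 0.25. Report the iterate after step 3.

∇h = (4x + 8, 10y + 6, 6z + 7)
(x₁, y₁, z₁) = (1.5, 3, 2.5) − 0.25·(14, 36, 22) = (-2, -6, -3)
(x₂, y₂, z₂) = (-2, -6, -3) − 0.25·(0, -54, -11) = (-2, 7.5, -0.25)
(x₃, y₃, z₃) = (-2, 7.5, -0.25) − 0.25·(0, 81, 5.5) = (-2, -12.75, -1.625)

(-2, -12.75, -1.625)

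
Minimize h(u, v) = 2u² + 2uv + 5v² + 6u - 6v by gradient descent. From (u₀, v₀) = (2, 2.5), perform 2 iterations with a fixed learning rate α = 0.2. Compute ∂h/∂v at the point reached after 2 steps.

32.76

∇h = (4u + 2v + 6, 2u + 10v - 6)
(u₁, v₁) = (2, 2.5) − 0.2·(19, 23) = (-1.8, -2.1)
(u₂, v₂) = (-1.8, -2.1) − 0.2·(-5.4, -30.6) = (-0.72, 4.02)
∂h/∂v at (-0.72, 4.02) = 32.76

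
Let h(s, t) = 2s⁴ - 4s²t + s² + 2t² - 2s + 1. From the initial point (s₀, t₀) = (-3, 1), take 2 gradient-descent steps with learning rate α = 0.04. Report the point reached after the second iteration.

∇h = (8s³ - 8st + 2s - 2, -4s² + 4t)
(s₁, t₁) = (-3, 1) − 0.04·(-200, -32) = (5, 2.28)
(s₂, t₂) = (5, 2.28) − 0.04·(916.8, -90.88) = (-31.672, 5.9152)

(-31.672, 5.9152)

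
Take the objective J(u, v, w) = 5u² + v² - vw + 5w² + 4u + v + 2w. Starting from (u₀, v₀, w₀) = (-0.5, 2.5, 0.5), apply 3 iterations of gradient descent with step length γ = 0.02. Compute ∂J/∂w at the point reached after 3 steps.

∇J = (10u + 4, 2v - w + 1, -v + 10w + 2)
Step 1: at (-0.5, 2.5, 0.5), ∇J = (-1, 5.5, 4.5) → (-0.5, 2.5, 0.5) − 0.02·(-1, 5.5, 4.5) = (-0.48, 2.39, 0.41)
Step 2: at (-0.48, 2.39, 0.41), ∇J = (-0.8, 5.37, 3.71) → (-0.48, 2.39, 0.41) − 0.02·(-0.8, 5.37, 3.71) = (-0.464, 2.2826, 0.3358)
Step 3: at (-0.464, 2.2826, 0.3358), ∇J = (-0.64, 5.2294, 3.0754) → (-0.464, 2.2826, 0.3358) − 0.02·(-0.64, 5.2294, 3.0754) = (-0.4512, 2.178012, 0.274292)
∂J/∂w at (-0.4512, 2.178012, 0.274292) = 2.564908

2.564908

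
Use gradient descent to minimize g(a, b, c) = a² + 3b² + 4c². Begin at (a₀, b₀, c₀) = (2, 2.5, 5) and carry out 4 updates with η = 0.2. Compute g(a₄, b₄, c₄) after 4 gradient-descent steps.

1.74684864

∇g = (2a, 6b, 8c)
(a₁, b₁, c₁) = (2, 2.5, 5) − 0.2·(4, 15, 40) = (1.2, -0.5, -3)
(a₂, b₂, c₂) = (1.2, -0.5, -3) − 0.2·(2.4, -3, -24) = (0.72, 0.1, 1.8)
(a₃, b₃, c₃) = (0.72, 0.1, 1.8) − 0.2·(1.44, 0.6, 14.4) = (0.432, -0.02, -1.08)
(a₄, b₄, c₄) = (0.432, -0.02, -1.08) − 0.2·(0.864, -0.12, -8.64) = (0.2592, 0.004, 0.648)
g(0.2592, 0.004, 0.648) = 1.74684864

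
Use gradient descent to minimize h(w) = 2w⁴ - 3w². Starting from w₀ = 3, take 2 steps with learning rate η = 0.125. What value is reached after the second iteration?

h′(w) = 8w³ - 6w
w₁ = 3 − 0.125·198 = -21.75
w₂ = -21.75 − 0.125·(-82182.375) = 10251.046875

10251.046875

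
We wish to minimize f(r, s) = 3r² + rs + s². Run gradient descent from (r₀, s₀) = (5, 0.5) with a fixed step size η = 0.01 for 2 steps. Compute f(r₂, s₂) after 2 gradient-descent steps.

∇f = (6r + s, r + 2s)
(r₁, s₁) = (5, 0.5) − 0.01·(30.5, 6) = (4.695, 0.44)
(r₂, s₂) = (4.695, 0.44) − 0.01·(28.61, 5.575) = (4.4089, 0.38425)
f(4.4089, 0.38425) = 60.1569655175

60.1569655175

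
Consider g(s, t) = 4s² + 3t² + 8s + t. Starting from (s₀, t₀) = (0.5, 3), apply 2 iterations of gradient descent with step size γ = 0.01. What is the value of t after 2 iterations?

∇g = (8s + 8, 6t + 1)
Step 1: at (0.5, 3), ∇g = (12, 19) → (0.5, 3) − 0.01·(12, 19) = (0.38, 2.81)
Step 2: at (0.38, 2.81), ∇g = (11.04, 17.86) → (0.38, 2.81) − 0.01·(11.04, 17.86) = (0.2696, 2.6314)
t = 2.6314

2.6314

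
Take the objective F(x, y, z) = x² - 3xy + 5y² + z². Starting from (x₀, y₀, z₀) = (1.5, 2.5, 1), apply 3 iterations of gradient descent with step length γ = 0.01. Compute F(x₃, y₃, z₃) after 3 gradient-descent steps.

∇F = (2x - 3y, -3x + 10y, 2z)
Step 1: at (1.5, 2.5, 1), ∇F = (-4.5, 20.5, 2) → (1.5, 2.5, 1) − 0.01·(-4.5, 20.5, 2) = (1.545, 2.295, 0.98)
Step 2: at (1.545, 2.295, 0.98), ∇F = (-3.795, 18.315, 1.96) → (1.545, 2.295, 0.98) − 0.01·(-3.795, 18.315, 1.96) = (1.58295, 2.11185, 0.9604)
Step 3: at (1.58295, 2.11185, 0.9604), ∇F = (-3.16965, 16.36965, 1.9208) → (1.58295, 2.11185, 0.9604) − 0.01·(-3.16965, 16.36965, 1.9208) = (1.6146465, 1.9481535, 0.941192)
F(1.6146465, 1.9481535, 0.941192) = 13.03269830792425

13.03269830792425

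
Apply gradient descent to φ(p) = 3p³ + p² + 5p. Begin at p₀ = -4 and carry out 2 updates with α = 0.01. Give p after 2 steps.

-7.985929

φ′(p) = 9p² + 2p + 5
Step 1: φ′(-4) = 141; p₁ = -4 − 0.01·141 = -5.41
Step 2: φ′(-5.41) = 257.5929; p₂ = -5.41 − 0.01·257.5929 = -7.985929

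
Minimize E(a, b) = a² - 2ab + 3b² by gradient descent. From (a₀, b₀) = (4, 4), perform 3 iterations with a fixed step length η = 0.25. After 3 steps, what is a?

2

∇E = (2a - 2b, -2a + 6b)
(a₁, b₁) = (4, 4) − 0.25·(0, 16) = (4, 0)
(a₂, b₂) = (4, 0) − 0.25·(8, -8) = (2, 2)
(a₃, b₃) = (2, 2) − 0.25·(0, 8) = (2, 0)
a = 2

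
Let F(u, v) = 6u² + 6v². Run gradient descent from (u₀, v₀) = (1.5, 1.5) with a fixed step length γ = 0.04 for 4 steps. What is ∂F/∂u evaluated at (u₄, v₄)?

1.31609088

∇F = (12u, 12v)
Step 1: at (1.5, 1.5), ∇F = (18, 18) → (1.5, 1.5) − 0.04·(18, 18) = (0.78, 0.78)
Step 2: at (0.78, 0.78), ∇F = (9.36, 9.36) → (0.78, 0.78) − 0.04·(9.36, 9.36) = (0.4056, 0.4056)
Step 3: at (0.4056, 0.4056), ∇F = (4.8672, 4.8672) → (0.4056, 0.4056) − 0.04·(4.8672, 4.8672) = (0.210912, 0.210912)
Step 4: at (0.210912, 0.210912), ∇F = (2.530944, 2.530944) → (0.210912, 0.210912) − 0.04·(2.530944, 2.530944) = (0.10967424, 0.10967424)
∂F/∂u at (0.10967424, 0.10967424) = 1.31609088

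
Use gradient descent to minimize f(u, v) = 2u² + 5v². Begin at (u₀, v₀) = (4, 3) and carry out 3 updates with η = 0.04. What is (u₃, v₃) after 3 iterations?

(2.370816, 0.648)

∇f = (4u, 10v)
(u₁, v₁) = (4, 3) − 0.04·(16, 30) = (3.36, 1.8)
(u₂, v₂) = (3.36, 1.8) − 0.04·(13.44, 18) = (2.8224, 1.08)
(u₃, v₃) = (2.8224, 1.08) − 0.04·(11.2896, 10.8) = (2.370816, 0.648)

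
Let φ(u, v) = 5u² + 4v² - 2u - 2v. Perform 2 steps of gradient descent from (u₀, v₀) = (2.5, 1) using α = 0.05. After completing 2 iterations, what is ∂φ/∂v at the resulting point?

2.16

∇φ = (10u - 2, 8v - 2)
Step 1: at (2.5, 1), ∇φ = (23, 6) → (2.5, 1) − 0.05·(23, 6) = (1.35, 0.7)
Step 2: at (1.35, 0.7), ∇φ = (11.5, 3.6) → (1.35, 0.7) − 0.05·(11.5, 3.6) = (0.775, 0.52)
∂φ/∂v at (0.775, 0.52) = 2.16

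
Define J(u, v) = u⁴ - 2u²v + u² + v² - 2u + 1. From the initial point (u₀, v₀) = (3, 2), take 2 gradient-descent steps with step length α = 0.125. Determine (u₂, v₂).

∇J = (4u³ - 4uv + 2u - 2, -2u² + 2v)
(u₁, v₁) = (3, 2) − 0.125·(88, -14) = (-8, 3.75)
(u₂, v₂) = (-8, 3.75) − 0.125·(-1946, -120.5) = (235.25, 18.8125)

(235.25, 18.8125)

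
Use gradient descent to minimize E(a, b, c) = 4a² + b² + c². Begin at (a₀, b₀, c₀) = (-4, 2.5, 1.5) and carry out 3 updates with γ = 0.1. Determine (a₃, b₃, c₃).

∇E = (8a, 2b, 2c)
Step 1: at (-4, 2.5, 1.5), ∇E = (-32, 5, 3) → (-4, 2.5, 1.5) − 0.1·(-32, 5, 3) = (-0.8, 2, 1.2)
Step 2: at (-0.8, 2, 1.2), ∇E = (-6.4, 4, 2.4) → (-0.8, 2, 1.2) − 0.1·(-6.4, 4, 2.4) = (-0.16, 1.6, 0.96)
Step 3: at (-0.16, 1.6, 0.96), ∇E = (-1.28, 3.2, 1.92) → (-0.16, 1.6, 0.96) − 0.1·(-1.28, 3.2, 1.92) = (-0.032, 1.28, 0.768)

(-0.032, 1.28, 0.768)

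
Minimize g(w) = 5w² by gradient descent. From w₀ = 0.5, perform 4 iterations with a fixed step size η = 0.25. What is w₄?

2.53125

g′(w) = 10w
Step 1: g′(0.5) = 5; w₁ = 0.5 − 0.25·5 = -0.75
Step 2: g′(-0.75) = -7.5; w₂ = -0.75 − 0.25·(-7.5) = 1.125
Step 3: g′(1.125) = 11.25; w₃ = 1.125 − 0.25·11.25 = -1.6875
Step 4: g′(-1.6875) = -16.875; w₄ = -1.6875 − 0.25·(-16.875) = 2.53125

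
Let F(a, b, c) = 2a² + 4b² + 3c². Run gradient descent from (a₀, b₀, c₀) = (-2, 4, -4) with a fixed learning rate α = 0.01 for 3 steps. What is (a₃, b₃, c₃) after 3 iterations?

(-1.769472, 3.114752, -3.322336)

∇F = (4a, 8b, 6c)
(a₁, b₁, c₁) = (-2, 4, -4) − 0.01·(-8, 32, -24) = (-1.92, 3.68, -3.76)
(a₂, b₂, c₂) = (-1.92, 3.68, -3.76) − 0.01·(-7.68, 29.44, -22.56) = (-1.8432, 3.3856, -3.5344)
(a₃, b₃, c₃) = (-1.8432, 3.3856, -3.5344) − 0.01·(-7.3728, 27.0848, -21.2064) = (-1.769472, 3.114752, -3.322336)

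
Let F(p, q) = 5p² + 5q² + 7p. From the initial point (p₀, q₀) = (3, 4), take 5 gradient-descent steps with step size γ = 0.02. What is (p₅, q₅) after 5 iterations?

(0.512416, 1.31072)

∇F = (10p + 7, 10q)
Step 1: at (3, 4), ∇F = (37, 40) → (3, 4) − 0.02·(37, 40) = (2.26, 3.2)
Step 2: at (2.26, 3.2), ∇F = (29.6, 32) → (2.26, 3.2) − 0.02·(29.6, 32) = (1.668, 2.56)
Step 3: at (1.668, 2.56), ∇F = (23.68, 25.6) → (1.668, 2.56) − 0.02·(23.68, 25.6) = (1.1944, 2.048)
Step 4: at (1.1944, 2.048), ∇F = (18.944, 20.48) → (1.1944, 2.048) − 0.02·(18.944, 20.48) = (0.81552, 1.6384)
Step 5: at (0.81552, 1.6384), ∇F = (15.1552, 16.384) → (0.81552, 1.6384) − 0.02·(15.1552, 16.384) = (0.512416, 1.31072)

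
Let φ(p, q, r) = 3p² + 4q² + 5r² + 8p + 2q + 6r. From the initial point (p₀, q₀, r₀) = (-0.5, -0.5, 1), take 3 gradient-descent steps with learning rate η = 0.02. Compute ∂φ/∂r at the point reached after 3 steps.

∇φ = (6p + 8, 8q + 2, 10r + 6)
Step 1: at (-0.5, -0.5, 1), ∇φ = (5, -2, 16) → (-0.5, -0.5, 1) − 0.02·(5, -2, 16) = (-0.6, -0.46, 0.68)
Step 2: at (-0.6, -0.46, 0.68), ∇φ = (4.4, -1.68, 12.8) → (-0.6, -0.46, 0.68) − 0.02·(4.4, -1.68, 12.8) = (-0.688, -0.4264, 0.424)
Step 3: at (-0.688, -0.4264, 0.424), ∇φ = (3.872, -1.4112, 10.24) → (-0.688, -0.4264, 0.424) − 0.02·(3.872, -1.4112, 10.24) = (-0.76544, -0.398176, 0.2192)
∂φ/∂r at (-0.76544, -0.398176, 0.2192) = 8.192

8.192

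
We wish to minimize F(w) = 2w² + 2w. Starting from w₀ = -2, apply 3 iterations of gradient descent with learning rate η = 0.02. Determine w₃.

F′(w) = 4w + 2
Step 1: F′(-2) = -6; w₁ = -2 − 0.02·(-6) = -1.88
Step 2: F′(-1.88) = -5.52; w₂ = -1.88 − 0.02·(-5.52) = -1.7696
Step 3: F′(-1.7696) = -5.0784; w₃ = -1.7696 − 0.02·(-5.0784) = -1.668032

-1.668032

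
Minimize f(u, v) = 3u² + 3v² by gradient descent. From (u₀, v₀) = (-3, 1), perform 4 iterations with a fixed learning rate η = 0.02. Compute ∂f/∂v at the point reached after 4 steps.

3.59817216

∇f = (6u, 6v)
(u₁, v₁) = (-3, 1) − 0.02·(-18, 6) = (-2.64, 0.88)
(u₂, v₂) = (-2.64, 0.88) − 0.02·(-15.84, 5.28) = (-2.3232, 0.7744)
(u₃, v₃) = (-2.3232, 0.7744) − 0.02·(-13.9392, 4.6464) = (-2.044416, 0.681472)
(u₄, v₄) = (-2.044416, 0.681472) − 0.02·(-12.266496, 4.088832) = (-1.79908608, 0.59969536)
∂f/∂v at (-1.79908608, 0.59969536) = 3.59817216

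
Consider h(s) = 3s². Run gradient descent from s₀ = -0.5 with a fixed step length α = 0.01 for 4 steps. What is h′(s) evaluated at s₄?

-2.34224688

h′(s) = 6s
s₁ = -0.5 − 0.01·(-3) = -0.47
s₂ = -0.47 − 0.01·(-2.82) = -0.4418
s₃ = -0.4418 − 0.01·(-2.6508) = -0.415292
s₄ = -0.415292 − 0.01·(-2.491752) = -0.39037448
h′(s) at (-0.39037448) = -2.34224688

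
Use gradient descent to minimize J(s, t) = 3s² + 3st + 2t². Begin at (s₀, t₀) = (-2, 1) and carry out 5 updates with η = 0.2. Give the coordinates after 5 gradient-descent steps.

∇J = (6s + 3t, 3s + 4t)
(s₁, t₁) = (-2, 1) − 0.2·(-9, -2) = (-0.2, 1.4)
(s₂, t₂) = (-0.2, 1.4) − 0.2·(3, 5) = (-0.8, 0.4)
(s₃, t₃) = (-0.8, 0.4) − 0.2·(-3.6, -0.8) = (-0.08, 0.56)
(s₄, t₄) = (-0.08, 0.56) − 0.2·(1.2, 2) = (-0.32, 0.16)
(s₅, t₅) = (-0.32, 0.16) − 0.2·(-1.44, -0.32) = (-0.032, 0.224)

(-0.032, 0.224)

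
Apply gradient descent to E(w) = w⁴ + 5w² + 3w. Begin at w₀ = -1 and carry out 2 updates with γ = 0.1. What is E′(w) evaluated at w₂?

E′(w) = 4w³ + 10w + 3
Step 1: E′(-1) = -11; w₁ = -1 − 0.1·(-11) = 0.1
Step 2: E′(0.1) = 4.004; w₂ = 0.1 − 0.1·4.004 = -0.3004
E′(w) at (-0.3004) = -0.112432576256

-0.112432576256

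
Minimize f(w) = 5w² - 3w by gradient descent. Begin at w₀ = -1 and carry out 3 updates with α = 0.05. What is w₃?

f′(w) = 10w - 3
w₁ = -1 − 0.05·(-13) = -0.35
w₂ = -0.35 − 0.05·(-6.5) = -0.025
w₃ = -0.025 − 0.05·(-3.25) = 0.1375

0.1375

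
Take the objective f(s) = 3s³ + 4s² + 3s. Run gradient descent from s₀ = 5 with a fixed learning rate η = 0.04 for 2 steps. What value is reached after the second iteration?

f′(s) = 9s² + 8s + 3
s₁ = 5 − 0.04·268 = -5.72
s₂ = -5.72 − 0.04·251.7056 = -15.788224

-15.788224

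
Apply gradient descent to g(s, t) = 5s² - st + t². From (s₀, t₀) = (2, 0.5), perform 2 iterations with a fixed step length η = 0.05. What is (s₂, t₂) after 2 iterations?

∇g = (10s - t, -s + 2t)
Step 1: at (2, 0.5), ∇g = (19.5, -1) → (2, 0.5) − 0.05·(19.5, -1) = (1.025, 0.55)
Step 2: at (1.025, 0.55), ∇g = (9.7, 0.075) → (1.025, 0.55) − 0.05·(9.7, 0.075) = (0.54, 0.54625)

(0.54, 0.54625)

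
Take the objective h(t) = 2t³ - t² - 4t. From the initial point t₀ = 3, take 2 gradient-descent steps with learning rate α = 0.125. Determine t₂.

h′(t) = 6t² - 2t - 4
t₁ = 3 − 0.125·44 = -2.5
t₂ = -2.5 − 0.125·38.5 = -7.3125

-7.3125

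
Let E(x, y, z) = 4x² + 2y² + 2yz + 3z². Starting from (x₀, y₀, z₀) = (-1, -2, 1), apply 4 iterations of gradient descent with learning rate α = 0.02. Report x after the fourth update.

-0.49787136

∇E = (8x, 4y + 2z, 2y + 6z)
(x₁, y₁, z₁) = (-1, -2, 1) − 0.02·(-8, -6, 2) = (-0.84, -1.88, 0.96)
(x₂, y₂, z₂) = (-0.84, -1.88, 0.96) − 0.02·(-6.72, -5.6, 2) = (-0.7056, -1.768, 0.92)
(x₃, y₃, z₃) = (-0.7056, -1.768, 0.92) − 0.02·(-5.6448, -5.232, 1.984) = (-0.592704, -1.66336, 0.88032)
(x₄, y₄, z₄) = (-0.592704, -1.66336, 0.88032) − 0.02·(-4.741632, -4.8928, 1.9552) = (-0.49787136, -1.565504, 0.841216)
x = -0.49787136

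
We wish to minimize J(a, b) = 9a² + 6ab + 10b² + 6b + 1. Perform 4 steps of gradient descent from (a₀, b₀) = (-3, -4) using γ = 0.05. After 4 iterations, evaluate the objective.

∇J = (18a + 6b, 6a + 20b + 6)
Step 1: at (-3, -4), ∇J = (-78, -92) → (-3, -4) − 0.05·(-78, -92) = (0.9, 0.6)
Step 2: at (0.9, 0.6), ∇J = (19.8, 23.4) → (0.9, 0.6) − 0.05·(19.8, 23.4) = (-0.09, -0.57)
Step 3: at (-0.09, -0.57), ∇J = (-5.04, -5.94) → (-0.09, -0.57) − 0.05·(-5.04, -5.94) = (0.162, -0.273)
Step 4: at (0.162, -0.273), ∇J = (1.278, 1.512) → (0.162, -0.273) − 0.05·(1.278, 1.512) = (0.0981, -0.3486)
J(0.0981, -0.3486) = 0.00504613

0.00504613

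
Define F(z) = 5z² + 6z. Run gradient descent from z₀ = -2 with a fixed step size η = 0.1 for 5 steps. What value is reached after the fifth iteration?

-0.6

F′(z) = 10z + 6
Step 1: F′(-2) = -14; z₁ = -2 − 0.1·(-14) = -0.6
Step 2: F′(-0.6) = 0; z₂ = -0.6 − 0.1·0 = -0.6
Step 3: F′(-0.6) = 0; z₃ = -0.6 − 0.1·0 = -0.6
Step 4: F′(-0.6) = 0; z₄ = -0.6 − 0.1·0 = -0.6
Step 5: F′(-0.6) = 0; z₅ = -0.6 − 0.1·0 = -0.6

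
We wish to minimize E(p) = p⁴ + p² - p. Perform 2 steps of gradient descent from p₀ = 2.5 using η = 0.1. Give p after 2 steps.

E′(p) = 4p³ + 2p - 1
p₁ = 2.5 − 0.1·66.5 = -4.15
p₂ = -4.15 − 0.1·(-295.1935) = 25.36935

25.36935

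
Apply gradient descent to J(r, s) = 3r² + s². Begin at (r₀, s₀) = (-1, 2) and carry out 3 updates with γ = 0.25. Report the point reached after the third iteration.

∇J = (6r, 2s)
Step 1: at (-1, 2), ∇J = (-6, 4) → (-1, 2) − 0.25·(-6, 4) = (0.5, 1)
Step 2: at (0.5, 1), ∇J = (3, 2) → (0.5, 1) − 0.25·(3, 2) = (-0.25, 0.5)
Step 3: at (-0.25, 0.5), ∇J = (-1.5, 1) → (-0.25, 0.5) − 0.25·(-1.5, 1) = (0.125, 0.25)

(0.125, 0.25)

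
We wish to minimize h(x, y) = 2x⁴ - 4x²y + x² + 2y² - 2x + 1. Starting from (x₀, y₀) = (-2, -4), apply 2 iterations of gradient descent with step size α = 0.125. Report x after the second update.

-3197.734375

∇h = (8x³ - 8xy + 2x - 2, -4x² + 4y)
Step 1: at (-2, -4), ∇h = (-134, -32) → (-2, -4) − 0.125·(-134, -32) = (14.75, 0)
Step 2: at (14.75, 0), ∇h = (25699.875, -870.25) → (14.75, 0) − 0.125·(25699.875, -870.25) = (-3197.734375, 108.78125)
x = -3197.734375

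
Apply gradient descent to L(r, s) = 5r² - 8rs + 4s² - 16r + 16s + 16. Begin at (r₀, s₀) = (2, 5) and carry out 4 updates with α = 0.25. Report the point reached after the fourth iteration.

∇L = (10r - 8s - 16, -8r + 8s + 16)
(r₁, s₁) = (2, 5) − 0.25·(-36, 40) = (11, -5)
(r₂, s₂) = (11, -5) − 0.25·(134, -112) = (-22.5, 23)
(r₃, s₃) = (-22.5, 23) − 0.25·(-425, 380) = (83.75, -72)
(r₄, s₄) = (83.75, -72) − 0.25·(1397.5, -1230) = (-265.625, 235.5)

(-265.625, 235.5)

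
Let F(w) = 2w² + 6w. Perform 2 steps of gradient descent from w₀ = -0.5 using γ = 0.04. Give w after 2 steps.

-0.7944

F′(w) = 4w + 6
w₁ = -0.5 − 0.04·4 = -0.66
w₂ = -0.66 − 0.04·3.36 = -0.7944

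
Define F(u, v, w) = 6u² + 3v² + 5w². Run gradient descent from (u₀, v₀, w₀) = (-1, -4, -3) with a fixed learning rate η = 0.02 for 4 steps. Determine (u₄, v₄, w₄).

(-0.33362176, -2.39878144, -1.2288)

∇F = (12u, 6v, 10w)
(u₁, v₁, w₁) = (-1, -4, -3) − 0.02·(-12, -24, -30) = (-0.76, -3.52, -2.4)
(u₂, v₂, w₂) = (-0.76, -3.52, -2.4) − 0.02·(-9.12, -21.12, -24) = (-0.5776, -3.0976, -1.92)
(u₃, v₃, w₃) = (-0.5776, -3.0976, -1.92) − 0.02·(-6.9312, -18.5856, -19.2) = (-0.438976, -2.725888, -1.536)
(u₄, v₄, w₄) = (-0.438976, -2.725888, -1.536) − 0.02·(-5.267712, -16.355328, -15.36) = (-0.33362176, -2.39878144, -1.2288)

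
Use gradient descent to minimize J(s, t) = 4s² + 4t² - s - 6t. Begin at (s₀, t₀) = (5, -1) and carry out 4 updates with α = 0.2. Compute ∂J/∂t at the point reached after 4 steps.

-1.8144

∇J = (8s - 1, 8t - 6)
Step 1: at (5, -1), ∇J = (39, -14) → (5, -1) − 0.2·(39, -14) = (-2.8, 1.8)
Step 2: at (-2.8, 1.8), ∇J = (-23.4, 8.4) → (-2.8, 1.8) − 0.2·(-23.4, 8.4) = (1.88, 0.12)
Step 3: at (1.88, 0.12), ∇J = (14.04, -5.04) → (1.88, 0.12) − 0.2·(14.04, -5.04) = (-0.928, 1.128)
Step 4: at (-0.928, 1.128), ∇J = (-8.424, 3.024) → (-0.928, 1.128) − 0.2·(-8.424, 3.024) = (0.7568, 0.5232)
∂J/∂t at (0.7568, 0.5232) = -1.8144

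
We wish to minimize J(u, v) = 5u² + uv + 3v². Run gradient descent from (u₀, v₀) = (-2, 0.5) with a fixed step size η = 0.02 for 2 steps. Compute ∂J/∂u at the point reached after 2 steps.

-12.5214

∇J = (10u + v, u + 6v)
(u₁, v₁) = (-2, 0.5) − 0.02·(-19.5, 1) = (-1.61, 0.48)
(u₂, v₂) = (-1.61, 0.48) − 0.02·(-15.62, 1.27) = (-1.2976, 0.4546)
∂J/∂u at (-1.2976, 0.4546) = -12.5214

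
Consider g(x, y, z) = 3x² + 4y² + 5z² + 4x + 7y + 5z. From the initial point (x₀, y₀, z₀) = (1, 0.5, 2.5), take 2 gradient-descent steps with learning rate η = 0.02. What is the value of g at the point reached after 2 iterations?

21.54878016

∇g = (6x + 4, 8y + 7, 10z + 5)
Step 1: at (1, 0.5, 2.5), ∇g = (10, 11, 30) → (1, 0.5, 2.5) − 0.02·(10, 11, 30) = (0.8, 0.28, 1.9)
Step 2: at (0.8, 0.28, 1.9), ∇g = (8.8, 9.24, 24) → (0.8, 0.28, 1.9) − 0.02·(8.8, 9.24, 24) = (0.624, 0.0952, 1.42)
g(0.624, 0.0952, 1.42) = 21.54878016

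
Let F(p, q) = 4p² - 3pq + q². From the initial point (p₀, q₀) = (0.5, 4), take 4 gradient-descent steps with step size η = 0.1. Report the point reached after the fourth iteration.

(1.08545, 2.6206)

∇F = (8p - 3q, -3p + 2q)
Step 1: at (0.5, 4), ∇F = (-8, 6.5) → (0.5, 4) − 0.1·(-8, 6.5) = (1.3, 3.35)
Step 2: at (1.3, 3.35), ∇F = (0.35, 2.8) → (1.3, 3.35) − 0.1·(0.35, 2.8) = (1.265, 3.07)
Step 3: at (1.265, 3.07), ∇F = (0.91, 2.345) → (1.265, 3.07) − 0.1·(0.91, 2.345) = (1.174, 2.8355)
Step 4: at (1.174, 2.8355), ∇F = (0.8855, 2.149) → (1.174, 2.8355) − 0.1·(0.8855, 2.149) = (1.08545, 2.6206)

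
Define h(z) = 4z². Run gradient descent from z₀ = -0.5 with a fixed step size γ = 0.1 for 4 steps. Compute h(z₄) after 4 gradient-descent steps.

h′(z) = 8z
z₁ = -0.5 − 0.1·(-4) = -0.1
z₂ = -0.1 − 0.1·(-0.8) = -0.02
z₃ = -0.02 − 0.1·(-0.16) = -0.004
z₄ = -0.004 − 0.1·(-0.032) = -0.0008
h(-0.0008) = 0.00000256

0.00000256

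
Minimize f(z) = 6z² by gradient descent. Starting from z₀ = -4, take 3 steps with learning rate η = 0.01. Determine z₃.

f′(z) = 12z
Step 1: f′(-4) = -48; z₁ = -4 − 0.01·(-48) = -3.52
Step 2: f′(-3.52) = -42.24; z₂ = -3.52 − 0.01·(-42.24) = -3.0976
Step 3: f′(-3.0976) = -37.1712; z₃ = -3.0976 − 0.01·(-37.1712) = -2.725888

-2.725888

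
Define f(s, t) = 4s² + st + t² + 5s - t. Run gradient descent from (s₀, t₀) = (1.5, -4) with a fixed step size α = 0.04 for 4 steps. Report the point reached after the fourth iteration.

∇f = (8s + t + 5, s + 2t - 1)
Step 1: at (1.5, -4), ∇f = (13, -7.5) → (1.5, -4) − 0.04·(13, -7.5) = (0.98, -3.7)
Step 2: at (0.98, -3.7), ∇f = (9.14, -7.42) → (0.98, -3.7) − 0.04·(9.14, -7.42) = (0.6144, -3.4032)
Step 3: at (0.6144, -3.4032), ∇f = (6.512, -7.192) → (0.6144, -3.4032) − 0.04·(6.512, -7.192) = (0.35392, -3.11552)
Step 4: at (0.35392, -3.11552), ∇f = (4.71584, -6.87712) → (0.35392, -3.11552) − 0.04·(4.71584, -6.87712) = (0.1652864, -2.8404352)

(0.1652864, -2.8404352)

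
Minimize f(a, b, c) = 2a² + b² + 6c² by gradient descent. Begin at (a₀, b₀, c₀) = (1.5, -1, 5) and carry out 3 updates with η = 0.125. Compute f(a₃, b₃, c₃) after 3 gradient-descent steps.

∇f = (4a, 2b, 12c)
(a₁, b₁, c₁) = (1.5, -1, 5) − 0.125·(6, -2, 60) = (0.75, -0.75, -2.5)
(a₂, b₂, c₂) = (0.75, -0.75, -2.5) − 0.125·(3, -1.5, -30) = (0.375, -0.5625, 1.25)
(a₃, b₃, c₃) = (0.375, -0.5625, 1.25) − 0.125·(1.5, -1.125, 15) = (0.1875, -0.421875, -0.625)
f(0.1875, -0.421875, -0.625) = 2.592041015625

2.592041015625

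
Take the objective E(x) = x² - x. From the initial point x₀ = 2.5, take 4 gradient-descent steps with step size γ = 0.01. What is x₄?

2.34473632

E′(x) = 2x - 1
Step 1: E′(2.5) = 4; x₁ = 2.5 − 0.01·4 = 2.46
Step 2: E′(2.46) = 3.92; x₂ = 2.46 − 0.01·3.92 = 2.4208
Step 3: E′(2.4208) = 3.8416; x₃ = 2.4208 − 0.01·3.8416 = 2.382384
Step 4: E′(2.382384) = 3.764768; x₄ = 2.382384 − 0.01·3.764768 = 2.34473632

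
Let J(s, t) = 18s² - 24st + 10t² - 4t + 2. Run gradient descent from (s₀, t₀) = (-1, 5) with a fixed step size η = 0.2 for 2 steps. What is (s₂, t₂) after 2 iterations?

(-278.44, 202.76)

∇J = (36s - 24t, -24s + 20t - 4)
(s₁, t₁) = (-1, 5) − 0.2·(-156, 120) = (30.2, -19)
(s₂, t₂) = (30.2, -19) − 0.2·(1543.2, -1108.8) = (-278.44, 202.76)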